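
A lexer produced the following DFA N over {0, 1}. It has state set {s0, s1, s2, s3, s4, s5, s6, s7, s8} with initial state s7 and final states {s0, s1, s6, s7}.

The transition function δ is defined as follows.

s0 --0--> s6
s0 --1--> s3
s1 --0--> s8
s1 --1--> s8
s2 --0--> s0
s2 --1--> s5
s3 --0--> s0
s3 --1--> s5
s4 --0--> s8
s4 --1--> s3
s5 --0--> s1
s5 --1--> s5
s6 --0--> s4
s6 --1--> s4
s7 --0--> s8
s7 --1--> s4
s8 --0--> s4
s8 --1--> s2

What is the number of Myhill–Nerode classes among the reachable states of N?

All states are reachable from the start state.
Start with accepting vs non-accepting: {s0,s1,s6,s7} | {s2,s3,s4,s5,s8}.
Refine {s0,s1,s6,s7} on symbol 0: members go to different blocks, giving {s1,s6,s7} and {s0}.
Refine {s2,s3,s4,s5,s8} on symbol 0: members go to different blocks, giving {s2,s3} and {s4,s8} and {s5}.
No further refinement is possible. Final partition (5 blocks): {s1,s6,s7} | {s2,s3} | {s0} | {s4,s8} | {s5}.

5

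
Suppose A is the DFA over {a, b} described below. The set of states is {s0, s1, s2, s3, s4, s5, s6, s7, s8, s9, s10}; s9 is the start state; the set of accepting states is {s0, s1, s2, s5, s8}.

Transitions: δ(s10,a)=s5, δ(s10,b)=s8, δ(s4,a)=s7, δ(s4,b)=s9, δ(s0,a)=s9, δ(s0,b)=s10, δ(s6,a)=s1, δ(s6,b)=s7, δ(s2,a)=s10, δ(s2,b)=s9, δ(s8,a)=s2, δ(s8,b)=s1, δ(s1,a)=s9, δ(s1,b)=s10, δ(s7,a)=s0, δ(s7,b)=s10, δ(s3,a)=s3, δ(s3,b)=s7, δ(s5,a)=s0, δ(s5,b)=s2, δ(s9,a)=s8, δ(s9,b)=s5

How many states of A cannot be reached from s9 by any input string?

4

BFS from s9 reaches {s0, s1, s2, s5, s8, s9, s10}; the 4 state(s) s3, s4, s6, s7 are never visited.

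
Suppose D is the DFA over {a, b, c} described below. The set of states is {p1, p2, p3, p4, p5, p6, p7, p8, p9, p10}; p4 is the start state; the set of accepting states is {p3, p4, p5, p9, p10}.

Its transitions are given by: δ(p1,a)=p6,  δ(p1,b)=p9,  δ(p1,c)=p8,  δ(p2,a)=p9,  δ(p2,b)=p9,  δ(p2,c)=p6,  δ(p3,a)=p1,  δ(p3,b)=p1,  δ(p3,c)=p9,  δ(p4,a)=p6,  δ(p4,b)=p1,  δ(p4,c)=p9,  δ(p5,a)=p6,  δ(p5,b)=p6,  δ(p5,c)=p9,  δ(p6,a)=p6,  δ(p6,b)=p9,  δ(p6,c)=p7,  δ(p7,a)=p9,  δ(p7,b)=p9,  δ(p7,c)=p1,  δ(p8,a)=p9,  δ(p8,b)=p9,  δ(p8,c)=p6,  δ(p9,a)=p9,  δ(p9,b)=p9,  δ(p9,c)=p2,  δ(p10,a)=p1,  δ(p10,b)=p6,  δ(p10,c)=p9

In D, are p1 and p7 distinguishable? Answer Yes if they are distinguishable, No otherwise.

Yes

Reachable states from the start: {p1,p2,p4,p6,p7,p8,p9}. Unreachable: {p3,p5,p10} — drop them.
Start with accepting vs non-accepting: {p4,p9} | {p1,p2,p6,p7,p8}.
On input a, block {p4,p9} splits into {p4} and {p9}.
On input a, block {p1,p2,p6,p7,p8} splits into {p2,p7,p8} and {p1,p6}.
Stable partition: {p4} | {p2,p7,p8} | {p9} | {p1,p6} — 4 equivalence classes.
p1 and p7 end up in different blocks, so they are distinguishable. For instance, the string 'a' is accepted from only p7.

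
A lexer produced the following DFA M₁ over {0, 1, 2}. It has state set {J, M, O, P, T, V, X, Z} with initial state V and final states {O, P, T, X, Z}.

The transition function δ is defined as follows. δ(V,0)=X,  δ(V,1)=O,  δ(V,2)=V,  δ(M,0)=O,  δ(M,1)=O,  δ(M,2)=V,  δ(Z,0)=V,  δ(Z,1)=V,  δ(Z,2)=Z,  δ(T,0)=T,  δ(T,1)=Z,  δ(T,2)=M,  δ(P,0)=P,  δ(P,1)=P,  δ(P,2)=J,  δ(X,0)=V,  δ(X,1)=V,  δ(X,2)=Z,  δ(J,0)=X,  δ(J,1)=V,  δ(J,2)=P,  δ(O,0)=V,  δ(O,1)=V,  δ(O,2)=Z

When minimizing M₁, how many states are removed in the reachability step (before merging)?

4

No path from V leads to J, M, P, T; the other 4 states are all reachable.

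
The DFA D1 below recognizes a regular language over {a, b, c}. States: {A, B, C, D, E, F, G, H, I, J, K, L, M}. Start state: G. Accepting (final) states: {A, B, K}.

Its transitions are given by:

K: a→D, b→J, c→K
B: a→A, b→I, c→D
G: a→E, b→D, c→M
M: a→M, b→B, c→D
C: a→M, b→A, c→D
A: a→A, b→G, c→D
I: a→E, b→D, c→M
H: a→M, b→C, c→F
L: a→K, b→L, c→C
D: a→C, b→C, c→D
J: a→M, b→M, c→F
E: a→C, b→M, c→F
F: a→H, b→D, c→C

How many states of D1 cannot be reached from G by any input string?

Starting at G and following transitions, the reachable set is {A, B, C, D, E, F, G, H, I, M}. That leaves J, K, L unreachable — 3 in total.

3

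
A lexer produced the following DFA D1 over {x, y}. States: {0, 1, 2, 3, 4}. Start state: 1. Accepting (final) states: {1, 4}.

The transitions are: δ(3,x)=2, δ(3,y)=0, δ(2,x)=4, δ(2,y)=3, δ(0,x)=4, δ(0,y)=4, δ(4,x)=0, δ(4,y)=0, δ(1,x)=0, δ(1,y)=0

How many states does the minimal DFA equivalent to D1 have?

Reachable states from the start: {0,1,4}. Unreachable: {2,3} — drop them.
P0 = {1,4} | {0}.
The partition is now stable with 2 blocks: {1,4} | {0}.

2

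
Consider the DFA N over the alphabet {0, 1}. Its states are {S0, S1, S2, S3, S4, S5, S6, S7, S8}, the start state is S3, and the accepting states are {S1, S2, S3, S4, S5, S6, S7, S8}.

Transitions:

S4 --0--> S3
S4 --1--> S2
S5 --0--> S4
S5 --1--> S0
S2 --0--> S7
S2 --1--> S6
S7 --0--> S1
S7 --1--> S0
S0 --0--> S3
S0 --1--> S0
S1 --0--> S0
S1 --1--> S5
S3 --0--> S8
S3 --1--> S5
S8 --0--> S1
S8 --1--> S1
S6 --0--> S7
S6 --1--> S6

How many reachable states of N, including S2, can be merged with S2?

Every state is reachable, so we keep all 9.
Initial partition by acceptance: {S1,S2,S3,S4,S5,S6,S7,S8} | {S0}.
Split {S1,S2,S3,S4,S5,S6,S7,S8} by δ(·,0) → {S2,S3,S4,S5,S6,S7,S8} and {S1}.
Refine {S2,S3,S4,S5,S6,S7,S8} on symbol 0: members go to different blocks, giving {S2,S3,S4,S5,S6} and {S7,S8}.
On input 0, block {S2,S3,S4,S5,S6} splits into {S2,S3,S6} and {S4,S5}.
Split {S2,S3,S6} by δ(·,1) → {S2,S6} and {S3}.
On input 1, block {S7,S8} splits into {S7} and {S8}.
On input 0, block {S4,S5} splits into {S4} and {S5}.
No further refinement is possible. Final partition (8 blocks): {S2,S6} | {S0} | {S1} | {S7} | {S4} | {S3} | {S8} | {S5}.
The equivalence class containing S2 is {S2,S6}, of size 2.

2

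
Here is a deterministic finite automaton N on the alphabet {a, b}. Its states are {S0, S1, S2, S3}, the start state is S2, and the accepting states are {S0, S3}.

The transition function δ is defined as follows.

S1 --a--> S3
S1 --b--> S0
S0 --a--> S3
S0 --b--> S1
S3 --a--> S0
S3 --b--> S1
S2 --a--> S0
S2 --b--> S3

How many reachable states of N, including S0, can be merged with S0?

Initial partition by acceptance: {S0,S3} | {S1,S2}.
Stable partition: {S0,S3} | {S1,S2} — 2 equivalence classes.
State S0 belongs to the block {S0,S3}, which has 2 states.

2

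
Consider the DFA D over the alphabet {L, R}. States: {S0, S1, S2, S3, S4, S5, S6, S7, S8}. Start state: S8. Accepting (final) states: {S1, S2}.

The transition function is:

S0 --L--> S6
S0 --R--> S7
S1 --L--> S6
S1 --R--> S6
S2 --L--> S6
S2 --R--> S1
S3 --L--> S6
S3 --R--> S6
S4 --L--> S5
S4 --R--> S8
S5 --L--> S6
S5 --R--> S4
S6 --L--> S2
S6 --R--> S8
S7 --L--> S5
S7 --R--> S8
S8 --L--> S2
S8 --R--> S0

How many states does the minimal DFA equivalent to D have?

6

States {S3} cannot be reached from the start state, so discard them.
Initial partition by acceptance: {S1,S2} | {S0,S4,S5,S6,S7,S8}.
On input R, block {S1,S2} splits into {S1} and {S2}.
Split {S0,S4,S5,S6,S7,S8} by δ(·,L) → {S0,S4,S5,S7} and {S6,S8}.
Refine {S0,S4,S5,S7} on symbol L: members go to different blocks, giving {S0,S5} and {S4,S7}.
Split {S6,S8} by δ(·,R) → {S6} and {S8}.
The partition is now stable with 6 blocks: {S1} | {S0,S5} | {S2} | {S6} | {S4,S7} | {S8}.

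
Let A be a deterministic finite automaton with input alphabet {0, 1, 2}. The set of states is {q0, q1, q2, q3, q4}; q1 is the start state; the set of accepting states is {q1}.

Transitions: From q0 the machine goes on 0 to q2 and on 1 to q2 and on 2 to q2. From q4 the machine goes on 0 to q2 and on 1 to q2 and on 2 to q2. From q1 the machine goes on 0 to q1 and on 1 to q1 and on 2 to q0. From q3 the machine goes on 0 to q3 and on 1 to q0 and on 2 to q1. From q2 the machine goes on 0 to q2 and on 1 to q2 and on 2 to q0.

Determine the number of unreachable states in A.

Starting at q1 and following transitions, the reachable set is {q0, q1, q2}. That leaves q3, q4 unreachable — 2 in total.

2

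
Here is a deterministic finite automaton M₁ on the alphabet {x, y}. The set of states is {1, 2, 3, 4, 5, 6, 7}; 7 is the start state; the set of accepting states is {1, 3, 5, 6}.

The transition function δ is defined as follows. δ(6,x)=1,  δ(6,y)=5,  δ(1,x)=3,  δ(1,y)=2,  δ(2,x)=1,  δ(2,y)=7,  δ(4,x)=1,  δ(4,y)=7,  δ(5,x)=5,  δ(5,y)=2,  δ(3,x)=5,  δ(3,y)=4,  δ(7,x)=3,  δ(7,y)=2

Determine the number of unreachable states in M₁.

Starting at 7 and following transitions, the reachable set is {1, 2, 3, 4, 5, 7}. That leaves 6 unreachable — 1 in total.

1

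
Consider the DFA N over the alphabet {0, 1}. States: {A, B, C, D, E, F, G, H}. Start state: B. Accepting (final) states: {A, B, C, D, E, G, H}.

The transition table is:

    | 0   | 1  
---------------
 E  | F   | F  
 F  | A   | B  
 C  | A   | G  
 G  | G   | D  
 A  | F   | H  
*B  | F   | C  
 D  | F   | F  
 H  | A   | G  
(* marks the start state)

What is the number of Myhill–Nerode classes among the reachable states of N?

5

First remove the unreachable states {E}; 7 states remain.
Start with accepting vs non-accepting: {A,B,C,D,G,H} | {F}.
On input 0, block {A,B,C,D,G,H} splits into {A,B,D} and {C,G,H}.
Refine {A,B,D} on symbol 1: members go to different blocks, giving {A,B} and {D}.
Split {C,G,H} by δ(·,0) → {C,H} and {G}.
No further refinement is possible. Final partition (5 blocks): {A,B} | {F} | {C,H} | {D} | {G}.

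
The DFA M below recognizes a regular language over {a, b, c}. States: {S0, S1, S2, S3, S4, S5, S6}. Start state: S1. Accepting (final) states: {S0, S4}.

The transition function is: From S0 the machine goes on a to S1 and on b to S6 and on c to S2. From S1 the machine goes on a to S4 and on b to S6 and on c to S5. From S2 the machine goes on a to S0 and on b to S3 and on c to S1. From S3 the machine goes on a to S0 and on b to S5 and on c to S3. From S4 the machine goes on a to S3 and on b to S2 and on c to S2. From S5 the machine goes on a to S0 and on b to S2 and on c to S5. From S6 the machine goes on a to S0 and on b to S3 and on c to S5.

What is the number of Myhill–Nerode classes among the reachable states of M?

All states are reachable from the start state.
P0 = {S0,S4} | {S1,S2,S3,S5,S6}.
Stable partition: {S0,S4} | {S1,S2,S3,S5,S6} — 2 equivalence classes.

2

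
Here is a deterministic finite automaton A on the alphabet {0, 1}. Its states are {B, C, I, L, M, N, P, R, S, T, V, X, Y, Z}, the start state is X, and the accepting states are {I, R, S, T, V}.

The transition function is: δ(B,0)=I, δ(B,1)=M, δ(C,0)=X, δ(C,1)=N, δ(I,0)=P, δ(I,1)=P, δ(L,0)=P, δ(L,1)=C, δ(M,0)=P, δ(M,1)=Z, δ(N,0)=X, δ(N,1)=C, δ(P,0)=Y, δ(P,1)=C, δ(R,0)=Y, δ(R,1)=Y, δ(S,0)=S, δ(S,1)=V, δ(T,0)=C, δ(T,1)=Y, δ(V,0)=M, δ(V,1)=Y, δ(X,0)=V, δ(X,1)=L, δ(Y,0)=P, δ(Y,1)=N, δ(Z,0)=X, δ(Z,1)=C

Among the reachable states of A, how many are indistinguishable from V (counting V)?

States {B,I,R,S,T} cannot be reached from the start state, so discard them.
P0 = {V} | {C,L,M,N,P,X,Y,Z}.
Split {C,L,M,N,P,X,Y,Z} by δ(·,0) → {C,L,M,N,P,Y,Z} and {X}.
On input 0, block {C,L,M,N,P,Y,Z} splits into {L,M,P,Y} and {C,N,Z}.
Stable partition: {V} | {L,M,P,Y} | {X} | {C,N,Z} — 4 equivalence classes.
State V belongs to the block {V}, which has 1 states.

1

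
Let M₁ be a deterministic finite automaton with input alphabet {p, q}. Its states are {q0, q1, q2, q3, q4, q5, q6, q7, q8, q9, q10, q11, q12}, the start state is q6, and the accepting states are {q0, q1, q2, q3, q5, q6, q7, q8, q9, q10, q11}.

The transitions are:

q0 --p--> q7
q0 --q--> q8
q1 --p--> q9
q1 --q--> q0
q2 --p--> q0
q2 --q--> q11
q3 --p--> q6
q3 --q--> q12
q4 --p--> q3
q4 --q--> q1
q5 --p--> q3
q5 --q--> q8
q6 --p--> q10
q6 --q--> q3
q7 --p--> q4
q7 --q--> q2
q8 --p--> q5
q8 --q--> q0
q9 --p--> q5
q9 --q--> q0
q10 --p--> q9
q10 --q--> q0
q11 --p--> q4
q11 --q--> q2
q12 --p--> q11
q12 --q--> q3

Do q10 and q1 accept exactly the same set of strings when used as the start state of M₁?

Yes

All states are reachable from the start state.
P0 = {q0,q1,q2,q3,q5,q6,q7,q8,q9,q10,q11} | {q4,q12}.
Refine {q0,q1,q2,q3,q5,q6,q7,q8,q9,q10,q11} on symbol p: members go to different blocks, giving {q0,q1,q2,q3,q5,q6,q8,q9,q10} and {q7,q11}.
Split {q0,q1,q2,q3,q5,q6,q8,q9,q10} by δ(·,p) → {q1,q2,q3,q5,q6,q8,q9,q10} and {q0}.
On input p, block {q1,q2,q3,q5,q6,q8,q9,q10} splits into {q1,q3,q5,q6,q8,q9,q10} and {q2}.
Split {q1,q3,q5,q6,q8,q9,q10} by δ(·,q) → {q1,q8,q9,q10} and {q5,q6} and {q3}.
On input p, block {q1,q8,q9,q10} splits into {q1,q10} and {q8,q9}.
Split {q4,q12} by δ(·,p) → {q4} and {q12}.
Split {q5,q6} by δ(·,p) → {q5} and {q6}.
The partition is now stable with 10 blocks: {q1,q10} | {q4} | {q7,q11} | {q0} | {q2} | {q5} | {q3} | {q8,q9} | {q12} | {q6}.
q10 and q1 lie in the same block of the stable partition, so they are equivalent — no string distinguishes them.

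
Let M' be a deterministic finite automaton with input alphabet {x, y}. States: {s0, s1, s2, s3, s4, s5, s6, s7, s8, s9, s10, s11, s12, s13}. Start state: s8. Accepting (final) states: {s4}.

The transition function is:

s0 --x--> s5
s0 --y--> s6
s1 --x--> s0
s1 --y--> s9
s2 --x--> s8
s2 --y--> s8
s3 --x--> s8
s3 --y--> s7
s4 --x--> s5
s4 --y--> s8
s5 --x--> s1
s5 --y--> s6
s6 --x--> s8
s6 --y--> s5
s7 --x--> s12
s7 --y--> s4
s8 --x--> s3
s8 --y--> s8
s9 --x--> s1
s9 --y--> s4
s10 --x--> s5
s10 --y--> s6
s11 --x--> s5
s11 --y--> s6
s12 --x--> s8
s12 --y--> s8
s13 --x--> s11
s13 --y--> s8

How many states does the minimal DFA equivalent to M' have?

Reachable states from the start: {s0,s1,s3,s4,s5,s6,s7,s8,s9,s12}. Unreachable: {s2,s10,s11,s13} — drop them.
Start with accepting vs non-accepting: {s4} | {s0,s1,s3,s5,s6,s7,s8,s9,s12}.
Split {s0,s1,s3,s5,s6,s7,s8,s9,s12} by δ(·,y) → {s0,s1,s3,s5,s6,s8,s12} and {s7,s9}.
Refine {s0,s1,s3,s5,s6,s8,s12} on symbol y: members go to different blocks, giving {s0,s5,s6,s8,s12} and {s1,s3}.
Split {s0,s5,s6,s8,s12} by δ(·,x) → {s0,s6,s12} and {s5,s8}.
Refine {s0,s6,s12} on symbol y: members go to different blocks, giving {s6,s12} and {s0}.
Split {s7,s9} by δ(·,x) → {s7} and {s9}.
Split {s1,s3} by δ(·,x) → {s1} and {s3}.
Refine {s5,s8} on symbol x: members go to different blocks, giving {s5} and {s8}.
On input y, block {s6,s12} splits into {s6} and {s12}.
Stable partition: {s4} | {s6} | {s7} | {s1} | {s5} | {s0} | {s9} | {s3} | {s8} | {s12} — 10 equivalence classes.

10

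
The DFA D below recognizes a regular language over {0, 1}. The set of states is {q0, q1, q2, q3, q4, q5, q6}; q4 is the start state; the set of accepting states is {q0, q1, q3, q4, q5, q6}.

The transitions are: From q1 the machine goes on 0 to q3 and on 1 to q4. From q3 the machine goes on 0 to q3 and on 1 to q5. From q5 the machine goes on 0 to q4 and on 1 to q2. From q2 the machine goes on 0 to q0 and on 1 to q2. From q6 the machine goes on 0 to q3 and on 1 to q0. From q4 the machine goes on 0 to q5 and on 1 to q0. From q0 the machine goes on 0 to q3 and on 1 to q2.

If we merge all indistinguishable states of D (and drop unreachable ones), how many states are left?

First remove the unreachable states {q1,q6}; 5 states remain.
P0 = {q0,q3,q4,q5} | {q2}.
Refine {q0,q3,q4,q5} on symbol 1: members go to different blocks, giving {q0,q5} and {q3,q4}.
Split {q3,q4} by δ(·,0) → {q3} and {q4}.
Split {q0,q5} by δ(·,0) → {q0} and {q5}.
Stable partition: {q0} | {q2} | {q3} | {q4} | {q5} — 5 equivalence classes.

5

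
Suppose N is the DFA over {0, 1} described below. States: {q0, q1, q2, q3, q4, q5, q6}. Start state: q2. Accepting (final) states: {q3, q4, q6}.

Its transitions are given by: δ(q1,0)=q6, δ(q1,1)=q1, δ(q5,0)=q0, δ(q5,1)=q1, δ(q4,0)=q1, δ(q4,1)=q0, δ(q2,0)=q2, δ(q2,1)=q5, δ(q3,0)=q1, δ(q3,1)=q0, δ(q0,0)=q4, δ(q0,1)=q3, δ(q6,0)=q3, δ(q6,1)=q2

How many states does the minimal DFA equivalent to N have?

All states are reachable from the start state.
Initial partition by acceptance: {q3,q4,q6} | {q0,q1,q2,q5}.
On input 0, block {q3,q4,q6} splits into {q3,q4} and {q6}.
Split {q0,q1,q2,q5} by δ(·,0) → {q2,q5} and {q0} and {q1}.
On input 0, block {q2,q5} splits into {q2} and {q5}.
The partition is now stable with 6 blocks: {q3,q4} | {q2} | {q6} | {q0} | {q1} | {q5}.

6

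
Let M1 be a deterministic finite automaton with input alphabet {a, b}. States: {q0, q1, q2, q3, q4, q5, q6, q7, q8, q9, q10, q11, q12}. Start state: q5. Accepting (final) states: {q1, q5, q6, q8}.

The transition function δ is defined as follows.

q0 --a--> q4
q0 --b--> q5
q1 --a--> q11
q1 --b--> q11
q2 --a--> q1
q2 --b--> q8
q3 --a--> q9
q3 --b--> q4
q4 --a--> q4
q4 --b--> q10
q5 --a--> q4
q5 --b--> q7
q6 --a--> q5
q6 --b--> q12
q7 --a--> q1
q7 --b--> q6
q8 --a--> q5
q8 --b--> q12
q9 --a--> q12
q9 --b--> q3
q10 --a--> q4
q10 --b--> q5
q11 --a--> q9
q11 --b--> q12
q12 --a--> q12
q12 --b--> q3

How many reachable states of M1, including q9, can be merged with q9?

2

First remove the unreachable states {q0,q2,q8}; 10 states remain.
Initial partition by acceptance: {q1,q5,q6} | {q3,q4,q7,q9,q10,q11,q12}.
Refine {q1,q5,q6} on symbol a: members go to different blocks, giving {q1,q5} and {q6}.
Split {q3,q4,q7,q9,q10,q11,q12} by δ(·,a) → {q3,q4,q9,q10,q11,q12} and {q7}.
Split {q1,q5} by δ(·,b) → {q1} and {q5}.
On input b, block {q3,q4,q9,q10,q11,q12} splits into {q3,q4,q9,q11,q12} and {q10}.
Refine {q3,q4,q9,q11,q12} on symbol b: members go to different blocks, giving {q3,q9,q11,q12} and {q4}.
Refine {q3,q9,q11,q12} on symbol b: members go to different blocks, giving {q9,q11,q12} and {q3}.
Split {q9,q11,q12} by δ(·,b) → {q9,q12} and {q11}.
Stable partition: {q1} | {q9,q12} | {q6} | {q7} | {q5} | {q10} | {q4} | {q3} | {q11} — 9 equivalence classes.
The equivalence class containing q9 is {q9,q12}, of size 2.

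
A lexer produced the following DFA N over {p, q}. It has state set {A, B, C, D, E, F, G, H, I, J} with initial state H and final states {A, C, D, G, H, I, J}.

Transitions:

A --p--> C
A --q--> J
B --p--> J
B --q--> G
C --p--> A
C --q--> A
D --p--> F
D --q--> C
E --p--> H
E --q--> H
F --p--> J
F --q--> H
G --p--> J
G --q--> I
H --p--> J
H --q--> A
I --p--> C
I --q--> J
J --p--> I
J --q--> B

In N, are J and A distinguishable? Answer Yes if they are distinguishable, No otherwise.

Reachable states from the start: {A,B,C,G,H,I,J}. Unreachable: {D,E,F} — drop them.
P0 = {A,C,G,H,I,J} | {B}.
On input q, block {A,C,G,H,I,J} splits into {A,C,G,H,I} and {J}.
On input p, block {A,C,G,H,I} splits into {A,C,I} and {G,H}.
On input q, block {A,C,I} splits into {A,I} and {C}.
The partition is now stable with 5 blocks: {A,I} | {B} | {J} | {G,H} | {C}.
J and A end up in different blocks, so they are distinguishable. For instance, the string 'q' is accepted from only A.

Yes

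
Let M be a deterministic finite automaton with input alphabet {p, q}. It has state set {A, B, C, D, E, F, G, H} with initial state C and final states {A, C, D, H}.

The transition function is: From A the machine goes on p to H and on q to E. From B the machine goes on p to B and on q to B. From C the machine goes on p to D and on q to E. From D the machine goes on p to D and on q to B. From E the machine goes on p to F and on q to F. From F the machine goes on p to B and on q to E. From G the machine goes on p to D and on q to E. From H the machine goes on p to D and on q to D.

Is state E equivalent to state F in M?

States {A,G,H} cannot be reached from the start state, so discard them.
Start with accepting vs non-accepting: {C,D} | {B,E,F}.
No further refinement is possible. Final partition (2 blocks): {C,D} | {B,E,F}.
E and F lie in the same block of the stable partition, so they are equivalent — no string distinguishes them.

Yes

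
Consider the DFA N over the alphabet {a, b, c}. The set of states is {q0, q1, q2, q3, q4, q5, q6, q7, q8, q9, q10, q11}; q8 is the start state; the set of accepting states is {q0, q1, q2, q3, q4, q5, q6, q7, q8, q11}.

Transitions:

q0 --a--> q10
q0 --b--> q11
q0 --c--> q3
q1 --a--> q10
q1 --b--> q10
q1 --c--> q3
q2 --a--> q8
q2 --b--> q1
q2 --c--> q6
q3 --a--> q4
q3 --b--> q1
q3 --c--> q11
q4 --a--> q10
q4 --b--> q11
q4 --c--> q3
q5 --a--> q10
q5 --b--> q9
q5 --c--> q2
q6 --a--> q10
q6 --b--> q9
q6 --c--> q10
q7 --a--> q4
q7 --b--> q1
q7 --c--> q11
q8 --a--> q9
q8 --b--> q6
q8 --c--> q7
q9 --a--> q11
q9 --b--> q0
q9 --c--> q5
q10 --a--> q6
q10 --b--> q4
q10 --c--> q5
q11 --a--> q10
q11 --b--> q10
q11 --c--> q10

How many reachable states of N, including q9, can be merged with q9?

2

Initial partition by acceptance: {q0,q1,q2,q3,q4,q5,q6,q7,q8,q11} | {q9,q10}.
On input a, block {q0,q1,q2,q3,q4,q5,q6,q7,q8,q11} splits into {q0,q1,q4,q5,q6,q8,q11} and {q2,q3,q7}.
Refine {q0,q1,q4,q5,q6,q8,q11} on symbol b: members go to different blocks, giving {q1,q5,q6,q11} and {q0,q4,q8}.
Refine {q1,q5,q6,q11} on symbol c: members go to different blocks, giving {q1,q5} and {q6,q11}.
No further refinement is possible. Final partition (5 blocks): {q1,q5} | {q9,q10} | {q2,q3,q7} | {q0,q4,q8} | {q6,q11}.
The equivalence class containing q9 is {q9,q10}, of size 2.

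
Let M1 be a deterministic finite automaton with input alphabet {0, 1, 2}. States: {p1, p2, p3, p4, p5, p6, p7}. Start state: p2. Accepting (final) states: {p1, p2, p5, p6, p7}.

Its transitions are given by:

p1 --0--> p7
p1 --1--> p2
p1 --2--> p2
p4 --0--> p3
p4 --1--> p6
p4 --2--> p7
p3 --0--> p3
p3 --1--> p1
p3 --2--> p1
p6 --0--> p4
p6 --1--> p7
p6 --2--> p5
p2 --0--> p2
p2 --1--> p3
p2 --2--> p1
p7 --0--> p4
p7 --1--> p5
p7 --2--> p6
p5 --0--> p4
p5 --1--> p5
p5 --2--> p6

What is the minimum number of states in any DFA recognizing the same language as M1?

5

Every state is reachable, so we keep all 7.
Start with accepting vs non-accepting: {p1,p2,p5,p6,p7} | {p3,p4}.
On input 0, block {p1,p2,p5,p6,p7} splits into {p5,p6,p7} and {p1,p2}.
Split {p3,p4} by δ(·,1) → {p3} and {p4}.
On input 0, block {p1,p2} splits into {p1} and {p2}.
No further refinement is possible. Final partition (5 blocks): {p5,p6,p7} | {p3} | {p1} | {p4} | {p2}.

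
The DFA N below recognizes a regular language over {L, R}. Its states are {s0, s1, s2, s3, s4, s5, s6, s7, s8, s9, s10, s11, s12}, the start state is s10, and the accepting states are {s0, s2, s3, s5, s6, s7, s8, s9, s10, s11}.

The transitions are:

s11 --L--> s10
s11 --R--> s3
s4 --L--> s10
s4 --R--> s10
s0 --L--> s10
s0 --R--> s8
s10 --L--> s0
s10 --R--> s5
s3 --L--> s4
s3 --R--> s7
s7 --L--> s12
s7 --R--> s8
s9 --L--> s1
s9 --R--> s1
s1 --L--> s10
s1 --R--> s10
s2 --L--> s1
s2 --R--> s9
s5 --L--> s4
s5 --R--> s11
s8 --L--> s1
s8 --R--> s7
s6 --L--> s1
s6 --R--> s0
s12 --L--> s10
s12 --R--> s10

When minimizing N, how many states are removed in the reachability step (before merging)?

3

BFS from s10 reaches {s0, s1, s3, s4, s5, s7, s8, s10, s11, s12}; the 3 state(s) s2, s6, s9 are never visited.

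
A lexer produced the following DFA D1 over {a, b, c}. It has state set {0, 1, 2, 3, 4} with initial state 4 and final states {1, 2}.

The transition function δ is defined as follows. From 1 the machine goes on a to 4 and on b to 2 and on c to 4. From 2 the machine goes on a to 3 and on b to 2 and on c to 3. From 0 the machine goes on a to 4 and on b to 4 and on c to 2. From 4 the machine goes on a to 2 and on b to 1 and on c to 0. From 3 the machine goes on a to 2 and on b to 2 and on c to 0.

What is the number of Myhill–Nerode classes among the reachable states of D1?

3

P0 = {1,2} | {0,3,4}.
Split {0,3,4} by δ(·,a) → {3,4} and {0}.
Stable partition: {1,2} | {3,4} | {0} — 3 equivalence classes.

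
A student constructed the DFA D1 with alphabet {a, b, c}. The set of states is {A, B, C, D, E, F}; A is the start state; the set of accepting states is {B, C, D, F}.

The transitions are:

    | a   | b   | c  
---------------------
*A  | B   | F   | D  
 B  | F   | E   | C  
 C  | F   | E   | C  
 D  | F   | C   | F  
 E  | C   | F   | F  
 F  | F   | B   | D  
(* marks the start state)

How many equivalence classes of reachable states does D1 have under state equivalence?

3

Every state is reachable, so we keep all 6.
P0 = {B,C,D,F} | {A,E}.
On input b, block {B,C,D,F} splits into {B,C} and {D,F}.
The partition is now stable with 3 blocks: {B,C} | {A,E} | {D,F}.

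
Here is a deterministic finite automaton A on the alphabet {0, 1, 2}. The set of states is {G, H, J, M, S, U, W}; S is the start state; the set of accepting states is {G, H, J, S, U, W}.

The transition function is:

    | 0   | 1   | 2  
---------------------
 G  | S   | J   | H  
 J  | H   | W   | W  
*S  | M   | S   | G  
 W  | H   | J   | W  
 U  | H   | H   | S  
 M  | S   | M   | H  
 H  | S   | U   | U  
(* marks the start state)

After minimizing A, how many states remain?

Every state is reachable, so we keep all 7.
P0 = {G,H,J,S,U,W} | {M}.
Split {G,H,J,S,U,W} by δ(·,0) → {G,H,J,U,W} and {S}.
Split {G,H,J,U,W} by δ(·,0) → {J,U,W} and {G,H}.
Refine {J,U,W} on symbol 1: members go to different blocks, giving {J,W} and {U}.
Refine {G,H} on symbol 1: members go to different blocks, giving {G} and {H}.
No further refinement is possible. Final partition (6 blocks): {J,W} | {M} | {S} | {G} | {U} | {H}.

6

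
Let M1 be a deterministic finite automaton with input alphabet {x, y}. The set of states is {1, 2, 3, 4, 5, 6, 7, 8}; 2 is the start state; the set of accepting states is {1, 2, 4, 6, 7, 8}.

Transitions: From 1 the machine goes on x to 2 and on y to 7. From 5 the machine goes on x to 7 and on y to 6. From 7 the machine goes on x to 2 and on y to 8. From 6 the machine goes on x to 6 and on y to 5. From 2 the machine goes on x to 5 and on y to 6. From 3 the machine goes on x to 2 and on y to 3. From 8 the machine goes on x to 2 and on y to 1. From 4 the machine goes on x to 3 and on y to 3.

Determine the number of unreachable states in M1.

BFS from 2 reaches {1, 2, 5, 6, 7, 8}; the 2 state(s) 3, 4 are never visited.

2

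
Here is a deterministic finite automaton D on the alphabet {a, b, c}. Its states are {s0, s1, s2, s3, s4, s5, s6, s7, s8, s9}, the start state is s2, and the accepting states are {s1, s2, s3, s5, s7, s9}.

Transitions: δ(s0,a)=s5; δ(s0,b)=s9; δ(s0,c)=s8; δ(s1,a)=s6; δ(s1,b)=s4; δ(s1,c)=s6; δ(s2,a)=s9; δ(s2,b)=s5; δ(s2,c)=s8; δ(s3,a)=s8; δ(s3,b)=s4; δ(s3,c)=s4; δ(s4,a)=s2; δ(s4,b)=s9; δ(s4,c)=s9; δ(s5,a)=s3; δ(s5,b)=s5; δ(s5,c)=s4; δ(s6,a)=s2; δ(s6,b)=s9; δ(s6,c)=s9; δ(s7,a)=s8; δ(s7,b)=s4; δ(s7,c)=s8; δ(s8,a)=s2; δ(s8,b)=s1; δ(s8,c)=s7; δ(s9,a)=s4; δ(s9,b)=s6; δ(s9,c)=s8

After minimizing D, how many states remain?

Reachable states from the start: {s1,s2,s3,s4,s5,s6,s7,s8,s9}. Unreachable: {s0} — drop them.
Start with accepting vs non-accepting: {s1,s2,s3,s5,s7,s9} | {s4,s6,s8}.
Split {s1,s2,s3,s5,s7,s9} by δ(·,a) → {s1,s3,s7,s9} and {s2,s5}.
No further refinement is possible. Final partition (3 blocks): {s1,s3,s7,s9} | {s4,s6,s8} | {s2,s5}.

3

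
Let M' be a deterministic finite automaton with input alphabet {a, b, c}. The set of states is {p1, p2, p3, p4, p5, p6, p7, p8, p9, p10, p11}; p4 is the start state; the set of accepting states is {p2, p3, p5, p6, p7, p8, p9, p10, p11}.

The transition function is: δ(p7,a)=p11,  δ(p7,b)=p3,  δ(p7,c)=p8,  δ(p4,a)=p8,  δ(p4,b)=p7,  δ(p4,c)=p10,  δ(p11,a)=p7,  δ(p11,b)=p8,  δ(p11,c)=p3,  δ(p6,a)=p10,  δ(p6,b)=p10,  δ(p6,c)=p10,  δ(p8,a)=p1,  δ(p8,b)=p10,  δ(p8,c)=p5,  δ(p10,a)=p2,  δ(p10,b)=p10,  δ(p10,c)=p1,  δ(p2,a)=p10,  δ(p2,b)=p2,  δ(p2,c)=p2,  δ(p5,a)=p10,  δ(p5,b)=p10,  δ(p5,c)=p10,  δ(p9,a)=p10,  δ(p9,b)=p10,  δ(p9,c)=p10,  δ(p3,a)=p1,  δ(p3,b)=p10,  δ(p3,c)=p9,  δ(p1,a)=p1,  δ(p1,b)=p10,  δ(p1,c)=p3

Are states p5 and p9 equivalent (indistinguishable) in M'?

Yes

Reachable states from the start: {p1,p2,p3,p4,p5,p7,p8,p9,p10,p11}. Unreachable: {p6} — drop them.
P0 = {p2,p3,p5,p7,p8,p9,p10,p11} | {p1,p4}.
Split {p2,p3,p5,p7,p8,p9,p10,p11} by δ(·,a) → {p2,p5,p7,p9,p10,p11} and {p3,p8}.
Split {p2,p5,p7,p9,p10,p11} by δ(·,b) → {p2,p5,p9,p10} and {p7,p11}.
Split {p2,p5,p9,p10} by δ(·,c) → {p2,p5,p9} and {p10}.
On input b, block {p2,p5,p9} splits into {p5,p9} and {p2}.
Refine {p1,p4} on symbol a: members go to different blocks, giving {p1} and {p4}.
The partition is now stable with 7 blocks: {p5,p9} | {p1} | {p3,p8} | {p7,p11} | {p10} | {p2} | {p4}.
p5 and p9 lie in the same block of the stable partition, so they are equivalent — no string distinguishes them.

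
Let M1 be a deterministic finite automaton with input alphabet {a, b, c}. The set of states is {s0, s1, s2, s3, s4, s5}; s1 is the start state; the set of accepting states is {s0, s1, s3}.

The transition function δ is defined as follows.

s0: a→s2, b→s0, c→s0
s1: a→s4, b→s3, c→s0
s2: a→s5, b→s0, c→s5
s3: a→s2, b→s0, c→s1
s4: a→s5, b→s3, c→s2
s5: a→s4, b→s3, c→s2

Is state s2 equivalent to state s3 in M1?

No

Start with accepting vs non-accepting: {s0,s1,s3} | {s2,s4,s5}.
The partition is now stable with 2 blocks: {s0,s1,s3} | {s2,s4,s5}.
s2 and s3 end up in different blocks, so they are distinguishable. For instance, the string 'ε' is accepted from only s3.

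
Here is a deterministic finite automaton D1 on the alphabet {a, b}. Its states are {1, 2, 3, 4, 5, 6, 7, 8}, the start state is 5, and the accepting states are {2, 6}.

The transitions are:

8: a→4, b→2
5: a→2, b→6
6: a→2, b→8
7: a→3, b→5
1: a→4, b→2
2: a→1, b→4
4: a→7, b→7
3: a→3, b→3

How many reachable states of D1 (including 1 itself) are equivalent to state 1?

P0 = {2,6} | {1,3,4,5,7,8}.
Split {2,6} by δ(·,a) → {2} and {6}.
Refine {1,3,4,5,7,8} on symbol a: members go to different blocks, giving {1,3,4,7,8} and {5}.
Split {1,3,4,7,8} by δ(·,b) → {1,8} and {3,4} and {7}.
Refine {3,4} on symbol a: members go to different blocks, giving {3} and {4}.
The partition is now stable with 7 blocks: {2} | {1,8} | {6} | {5} | {3} | {7} | {4}.
State 1 belongs to the block {1,8}, which has 2 states.

2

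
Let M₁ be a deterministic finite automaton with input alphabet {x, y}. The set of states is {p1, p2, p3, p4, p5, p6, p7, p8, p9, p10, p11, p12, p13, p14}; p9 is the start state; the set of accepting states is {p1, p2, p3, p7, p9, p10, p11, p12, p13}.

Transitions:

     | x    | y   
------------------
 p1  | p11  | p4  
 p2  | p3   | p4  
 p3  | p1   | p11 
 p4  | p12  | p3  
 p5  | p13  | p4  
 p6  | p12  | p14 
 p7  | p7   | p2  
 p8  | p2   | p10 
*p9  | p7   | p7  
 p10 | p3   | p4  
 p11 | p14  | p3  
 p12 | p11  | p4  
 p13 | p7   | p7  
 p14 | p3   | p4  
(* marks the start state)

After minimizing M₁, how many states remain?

8

States {p5,p6,p8,p10,p13} cannot be reached from the start state, so discard them.
Initial partition by acceptance: {p1,p2,p3,p7,p9,p11,p12} | {p4,p14}.
On input x, block {p1,p2,p3,p7,p9,p11,p12} splits into {p1,p2,p3,p7,p9,p12} and {p11}.
Split {p1,p2,p3,p7,p9,p12} by δ(·,x) → {p2,p3,p7,p9} and {p1,p12}.
Split {p2,p3,p7,p9} by δ(·,x) → {p2,p7,p9} and {p3}.
On input x, block {p2,p7,p9} splits into {p7,p9} and {p2}.
On input y, block {p7,p9} splits into {p7} and {p9}.
Refine {p4,p14} on symbol x: members go to different blocks, giving {p4} and {p14}.
The partition is now stable with 8 blocks: {p7} | {p4} | {p11} | {p1,p12} | {p3} | {p2} | {p9} | {p14}.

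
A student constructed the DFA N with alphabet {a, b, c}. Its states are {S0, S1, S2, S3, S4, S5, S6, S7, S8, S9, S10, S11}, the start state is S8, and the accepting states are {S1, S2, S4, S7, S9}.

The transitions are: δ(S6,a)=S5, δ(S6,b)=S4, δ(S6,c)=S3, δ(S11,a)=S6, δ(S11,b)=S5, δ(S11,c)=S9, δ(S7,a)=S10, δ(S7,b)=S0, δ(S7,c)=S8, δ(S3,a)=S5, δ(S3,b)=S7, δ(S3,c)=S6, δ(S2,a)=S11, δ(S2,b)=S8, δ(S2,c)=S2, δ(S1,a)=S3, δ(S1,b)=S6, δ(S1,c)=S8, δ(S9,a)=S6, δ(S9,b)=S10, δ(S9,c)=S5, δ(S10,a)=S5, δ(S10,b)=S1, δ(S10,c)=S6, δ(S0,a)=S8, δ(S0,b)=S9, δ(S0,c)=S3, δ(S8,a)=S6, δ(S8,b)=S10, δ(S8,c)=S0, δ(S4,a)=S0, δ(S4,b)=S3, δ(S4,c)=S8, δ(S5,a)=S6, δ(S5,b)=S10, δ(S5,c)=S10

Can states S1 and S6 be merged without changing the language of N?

No

States {S2,S11} cannot be reached from the start state, so discard them.
Start with accepting vs non-accepting: {S1,S4,S7,S9} | {S0,S3,S5,S6,S8,S10}.
Split {S0,S3,S5,S6,S8,S10} by δ(·,b) → {S0,S3,S6,S10} and {S5,S8}.
No further refinement is possible. Final partition (3 blocks): {S1,S4,S7,S9} | {S0,S3,S6,S10} | {S5,S8}.
S1 and S6 end up in different blocks, so they are distinguishable. For instance, the string 'ε' is accepted from only S1.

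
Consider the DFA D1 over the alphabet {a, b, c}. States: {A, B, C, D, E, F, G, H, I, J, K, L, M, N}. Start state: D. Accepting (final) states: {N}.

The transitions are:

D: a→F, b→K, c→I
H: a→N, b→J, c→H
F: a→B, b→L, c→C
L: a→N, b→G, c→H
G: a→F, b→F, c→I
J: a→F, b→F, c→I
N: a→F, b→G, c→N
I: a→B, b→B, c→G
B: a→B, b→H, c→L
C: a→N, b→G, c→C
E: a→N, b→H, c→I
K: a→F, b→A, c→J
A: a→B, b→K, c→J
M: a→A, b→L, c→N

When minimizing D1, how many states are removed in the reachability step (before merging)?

BFS from D reaches {A, B, C, D, F, G, H, I, J, K, L, N}; the 2 state(s) E, M are never visited.

2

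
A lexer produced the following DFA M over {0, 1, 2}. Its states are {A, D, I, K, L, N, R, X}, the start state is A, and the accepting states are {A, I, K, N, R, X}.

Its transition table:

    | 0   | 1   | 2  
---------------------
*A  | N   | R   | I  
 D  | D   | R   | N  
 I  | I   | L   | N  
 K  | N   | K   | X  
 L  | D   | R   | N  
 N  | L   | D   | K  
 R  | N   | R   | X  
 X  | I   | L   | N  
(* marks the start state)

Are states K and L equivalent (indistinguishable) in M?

All states are reachable from the start state.
Start with accepting vs non-accepting: {A,I,K,N,R,X} | {D,L}.
On input 0, block {A,I,K,N,R,X} splits into {A,I,K,R,X} and {N}.
Refine {A,I,K,R,X} on symbol 0: members go to different blocks, giving {A,K,R} and {I,X}.
Stable partition: {A,K,R} | {D,L} | {N} | {I,X} — 4 equivalence classes.
K and L end up in different blocks, so they are distinguishable. For instance, the string 'ε' is accepted from only K.

No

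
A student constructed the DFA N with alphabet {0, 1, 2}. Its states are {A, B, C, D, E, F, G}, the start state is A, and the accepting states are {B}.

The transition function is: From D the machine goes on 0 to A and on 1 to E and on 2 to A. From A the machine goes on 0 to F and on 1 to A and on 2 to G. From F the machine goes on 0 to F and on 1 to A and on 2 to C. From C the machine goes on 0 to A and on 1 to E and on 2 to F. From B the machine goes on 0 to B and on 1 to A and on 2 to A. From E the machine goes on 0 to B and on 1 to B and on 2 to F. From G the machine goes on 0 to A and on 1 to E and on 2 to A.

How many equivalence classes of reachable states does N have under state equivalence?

Reachable states from the start: {A,B,C,E,F,G}. Unreachable: {D} — drop them.
Initial partition by acceptance: {B} | {A,C,E,F,G}.
On input 0, block {A,C,E,F,G} splits into {A,C,F,G} and {E}.
On input 1, block {A,C,F,G} splits into {A,F} and {C,G}.
Stable partition: {B} | {A,F} | {E} | {C,G} — 4 equivalence classes.

4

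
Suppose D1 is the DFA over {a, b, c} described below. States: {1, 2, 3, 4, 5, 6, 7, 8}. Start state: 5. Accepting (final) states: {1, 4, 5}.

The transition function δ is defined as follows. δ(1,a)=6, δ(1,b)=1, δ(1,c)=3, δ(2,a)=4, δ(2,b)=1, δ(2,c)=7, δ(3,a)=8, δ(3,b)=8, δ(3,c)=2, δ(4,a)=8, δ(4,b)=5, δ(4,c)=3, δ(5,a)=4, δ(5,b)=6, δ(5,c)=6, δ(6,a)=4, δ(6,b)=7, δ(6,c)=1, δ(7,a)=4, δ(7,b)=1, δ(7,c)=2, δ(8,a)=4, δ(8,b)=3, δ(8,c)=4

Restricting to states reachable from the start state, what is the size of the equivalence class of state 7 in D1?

2

All states are reachable from the start state.
Start with accepting vs non-accepting: {1,4,5} | {2,3,6,7,8}.
Split {1,4,5} by δ(·,a) → {1,4} and {5}.
Refine {1,4} on symbol b: members go to different blocks, giving {1} and {4}.
Refine {2,3,6,7,8} on symbol a: members go to different blocks, giving {2,6,7,8} and {3}.
Refine {2,6,7,8} on symbol b: members go to different blocks, giving {2,7} and {6} and {8}.
Stable partition: {1} | {2,7} | {5} | {4} | {3} | {6} | {8} — 7 equivalence classes.
State 7 belongs to the block {2,7}, which has 2 states.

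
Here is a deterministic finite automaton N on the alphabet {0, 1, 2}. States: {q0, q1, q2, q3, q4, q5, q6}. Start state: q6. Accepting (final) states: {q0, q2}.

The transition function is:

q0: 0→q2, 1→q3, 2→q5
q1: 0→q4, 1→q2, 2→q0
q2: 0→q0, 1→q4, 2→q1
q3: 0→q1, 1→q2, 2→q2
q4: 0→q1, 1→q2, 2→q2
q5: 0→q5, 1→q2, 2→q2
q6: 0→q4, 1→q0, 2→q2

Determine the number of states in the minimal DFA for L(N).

2

Every state is reachable, so we keep all 7.
P0 = {q0,q2} | {q1,q3,q4,q5,q6}.
The partition is now stable with 2 blocks: {q0,q2} | {q1,q3,q4,q5,q6}.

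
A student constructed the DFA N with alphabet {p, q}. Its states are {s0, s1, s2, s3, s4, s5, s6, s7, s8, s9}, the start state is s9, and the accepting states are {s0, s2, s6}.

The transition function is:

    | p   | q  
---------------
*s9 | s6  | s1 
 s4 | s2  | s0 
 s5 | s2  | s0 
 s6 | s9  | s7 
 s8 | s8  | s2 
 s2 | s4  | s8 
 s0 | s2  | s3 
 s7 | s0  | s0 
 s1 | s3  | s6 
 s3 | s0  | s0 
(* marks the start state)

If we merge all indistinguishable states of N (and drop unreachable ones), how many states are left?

8

Reachable states from the start: {s0,s1,s2,s3,s4,s6,s7,s8,s9}. Unreachable: {s5} — drop them.
P0 = {s0,s2,s6} | {s1,s3,s4,s7,s8,s9}.
On input p, block {s0,s2,s6} splits into {s2,s6} and {s0}.
On input p, block {s1,s3,s4,s7,s8,s9} splits into {s1,s8} and {s3,s7} and {s4,s9}.
Split {s2,s6} by δ(·,q) → {s2} and {s6}.
On input p, block {s1,s8} splits into {s1} and {s8}.
On input p, block {s4,s9} splits into {s4} and {s9}.
The partition is now stable with 8 blocks: {s2} | {s1} | {s0} | {s3,s7} | {s4} | {s6} | {s8} | {s9}.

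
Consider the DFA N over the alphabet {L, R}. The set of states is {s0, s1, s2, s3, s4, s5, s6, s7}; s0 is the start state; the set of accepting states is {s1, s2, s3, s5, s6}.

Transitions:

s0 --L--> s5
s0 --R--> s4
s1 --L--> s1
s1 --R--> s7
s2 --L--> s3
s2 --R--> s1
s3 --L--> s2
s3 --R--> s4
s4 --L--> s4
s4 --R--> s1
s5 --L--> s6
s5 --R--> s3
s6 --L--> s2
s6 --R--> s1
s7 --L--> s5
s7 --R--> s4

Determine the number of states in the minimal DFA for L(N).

Every state is reachable, so we keep all 8.
P0 = {s1,s2,s3,s5,s6} | {s0,s4,s7}.
Split {s1,s2,s3,s5,s6} by δ(·,R) → {s2,s5,s6} and {s1,s3}.
Refine {s2,s5,s6} on symbol L: members go to different blocks, giving {s5,s6} and {s2}.
On input L, block {s5,s6} splits into {s5} and {s6}.
On input L, block {s0,s4,s7} splits into {s0,s7} and {s4}.
Split {s1,s3} by δ(·,L) → {s1} and {s3}.
The partition is now stable with 7 blocks: {s5} | {s0,s7} | {s1} | {s2} | {s6} | {s4} | {s3}.

7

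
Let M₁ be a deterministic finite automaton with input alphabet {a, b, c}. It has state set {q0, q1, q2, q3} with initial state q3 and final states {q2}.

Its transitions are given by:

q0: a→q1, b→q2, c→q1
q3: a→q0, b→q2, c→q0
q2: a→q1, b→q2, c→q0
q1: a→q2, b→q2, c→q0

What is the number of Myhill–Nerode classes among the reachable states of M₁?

4

Start with accepting vs non-accepting: {q2} | {q0,q1,q3}.
Refine {q0,q1,q3} on symbol a: members go to different blocks, giving {q0,q3} and {q1}.
On input a, block {q0,q3} splits into {q0} and {q3}.
No further refinement is possible. Final partition (4 blocks): {q2} | {q0} | {q1} | {q3}.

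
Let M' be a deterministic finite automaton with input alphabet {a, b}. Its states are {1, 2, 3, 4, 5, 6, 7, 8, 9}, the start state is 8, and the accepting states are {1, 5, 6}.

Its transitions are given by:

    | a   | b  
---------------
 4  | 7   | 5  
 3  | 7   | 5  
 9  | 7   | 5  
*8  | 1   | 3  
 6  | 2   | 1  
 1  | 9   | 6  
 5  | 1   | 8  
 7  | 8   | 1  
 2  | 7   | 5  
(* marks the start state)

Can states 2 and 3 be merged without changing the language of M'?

First remove the unreachable states {4}; 8 states remain.
Start with accepting vs non-accepting: {1,5,6} | {2,3,7,8,9}.
Split {1,5,6} by δ(·,a) → {1,6} and {5}.
On input a, block {2,3,7,8,9} splits into {2,3,7,9} and {8}.
Split {2,3,7,9} by δ(·,a) → {2,3,9} and {7}.
No further refinement is possible. Final partition (5 blocks): {1,6} | {2,3,9} | {5} | {8} | {7}.
2 and 3 lie in the same block of the stable partition, so they are equivalent — no string distinguishes them.

Yes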